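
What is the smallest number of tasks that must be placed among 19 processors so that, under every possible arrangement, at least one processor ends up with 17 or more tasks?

With 304 tasks one could put exactly 16 in each of the 19 processors, and no processor would reach 17.
One more task must land in a processor that already has 16, giving it 17.
So 19 × 16 + 1 = 305 tasks are required.

305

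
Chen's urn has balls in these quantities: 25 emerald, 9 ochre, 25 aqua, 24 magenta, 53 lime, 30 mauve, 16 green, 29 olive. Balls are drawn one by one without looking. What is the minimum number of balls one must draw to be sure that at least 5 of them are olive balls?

187

In the worst case for collecting olive balls, every non-olive ball comes out first.
There are 25 + 9 + 25 + 24 + 53 + 30 + 16 = 182 non-olive balls altogether.
After those, each further ball must be olive, so 182 + 5 = 187 draws guarantee 5 olive balls.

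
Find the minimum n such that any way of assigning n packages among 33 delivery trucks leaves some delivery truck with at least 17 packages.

With 528 packages one could put exactly 16 in each of the 33 delivery trucks, and no delivery truck would reach 17.
One more package must land in a delivery truck that already has 16, giving it 17.
So 33 × 16 + 1 = 529 packages are required.

529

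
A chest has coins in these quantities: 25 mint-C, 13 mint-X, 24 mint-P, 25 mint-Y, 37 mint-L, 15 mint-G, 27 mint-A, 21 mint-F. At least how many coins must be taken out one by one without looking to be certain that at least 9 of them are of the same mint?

An adversary could hand out at most 8 coins per mint: 8 + 8 + 8 + 8 + 8 + 8 + 8 + 8 = 64 coins and still no mint has 9.
One more coin lands in a mint already at 8, so 65 draws are enough and 64 are not.

65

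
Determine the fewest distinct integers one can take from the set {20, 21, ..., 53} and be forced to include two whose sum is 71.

19

Group the elements by complementary pair {x, 71−x}: {20,51}, {21,50}, {22,49}, …, giving 16 two-element pairs and 2 integers whose partner 71−x falls outside [20,53].
Treating each of those 18 groups as a pigeonhole, one can pick one integer per group — 18 integers — with no two summing to 71.
The 19th integer lands in an occupied pair, forcing a sum of 71.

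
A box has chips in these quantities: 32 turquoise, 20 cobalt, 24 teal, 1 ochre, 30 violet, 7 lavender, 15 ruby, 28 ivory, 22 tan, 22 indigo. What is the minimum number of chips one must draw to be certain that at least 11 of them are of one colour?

89

Put each drawn chip into a box by colour. The largest draw with every box below 11 takes min(count, 10) from each colour; colours with fewer than 10 contribute all they have.
Σ min(cᵢ, 10) = 10 + 10 + 10 + 1 + 10 + 7 + 10 + 10 + 10 + 10 = 88.
Draw number 88 + 1 = 89 must push one box to 11.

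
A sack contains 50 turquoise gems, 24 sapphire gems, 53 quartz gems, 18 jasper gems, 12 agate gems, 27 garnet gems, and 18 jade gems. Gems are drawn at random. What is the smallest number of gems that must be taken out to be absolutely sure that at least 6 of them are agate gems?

196

In the worst case for collecting agate gems, every non-agate gem comes out first.
There are 50 + 24 + 53 + 18 + 27 + 18 = 190 non-agate gems altogether.
After those, each further gem must be agate, so 190 + 6 = 196 draws guarantee 6 agate gems.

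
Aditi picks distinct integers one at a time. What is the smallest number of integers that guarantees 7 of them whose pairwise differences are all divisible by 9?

Integers whose pairwise differences are multiples of 9 are exactly those sharing a remainder mod 9. The 9 residue classes mod 9 are the pigeonholes.
With 54 integers one could put 6 in each residue class and have no class reach 7.
The 55th integer pushes some class to 7, so 9·6 + 1 = 55.

55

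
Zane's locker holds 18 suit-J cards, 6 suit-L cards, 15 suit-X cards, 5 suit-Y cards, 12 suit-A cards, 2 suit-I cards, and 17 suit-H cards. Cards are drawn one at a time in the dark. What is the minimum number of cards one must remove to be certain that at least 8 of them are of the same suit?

The 7 suits are the holes; the cards drawn are the pigeons.
To avoid 8 of any one suit, the worst case takes at most 7 of each suit, or every card of a suit that has fewer than 7.
That gives 7 + 6 + 7 + 5 + 7 + 2 + 7 = 41 cards with no suit reaching 8.
The next card forces some suit to 8, so 41 + 1 = 42.

42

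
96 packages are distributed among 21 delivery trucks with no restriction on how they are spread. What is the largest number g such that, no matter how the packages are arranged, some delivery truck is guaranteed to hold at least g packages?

5

The 21 delivery trucks are the holes and the 96 packages are the pigeons.
If every delivery truck held at most 4 packages, the total would be at most 21 × 4 = 84, which is less than 96.
So some delivery truck holds at least ⌈96/21⌉ = 5 packages.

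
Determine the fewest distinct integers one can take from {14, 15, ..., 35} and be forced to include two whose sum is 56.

16

A set avoiding the sum 56 can contain at most one of each pair {x, 56−x}, plus the 8 elements whose complement lies outside the range or equal to its own complement.
The integers 14, …, 28 (15 of them) are such a set: any two sum to at least 14+15 = 29 and at most 27+28 = 55 < 56.
Any 16th integer completes one of the 7 pairs, so 16 choices force a sum of 56.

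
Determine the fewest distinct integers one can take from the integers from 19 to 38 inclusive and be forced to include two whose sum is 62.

14

Group the elements by complementary pair {x, 62−x}: {24,38}, {25,37}, {26,36}, …, giving 7 two-element pairs, the single value 31 (it cannot pair with itself since the integers are distinct), and 5 integers whose partner 62−x falls outside [19,38].
Treating each of those 13 groups as a pigeonhole, one can pick one integer per group — 13 integers — with no two summing to 62.
The 14th integer lands in an occupied pair, forcing a sum of 62.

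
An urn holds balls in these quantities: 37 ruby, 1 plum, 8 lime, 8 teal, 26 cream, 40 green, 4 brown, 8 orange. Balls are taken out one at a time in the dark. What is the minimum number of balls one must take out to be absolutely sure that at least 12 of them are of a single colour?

By pigeonhole, the 8 colours are the holes; the balls drawn are the pigeons.
To avoid 12 of any one colour, the worst case takes at most 11 of each colour, or every ball of a colour that has fewer than 11.
That gives 11 + 1 + 8 + 8 + 11 + 11 + 4 + 8 = 62 balls with no colour reaching 12.
The next ball forces some colour to 12, so 62 + 1 = 63.

63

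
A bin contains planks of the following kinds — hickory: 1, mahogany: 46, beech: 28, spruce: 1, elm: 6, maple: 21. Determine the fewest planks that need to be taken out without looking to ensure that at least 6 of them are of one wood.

23

Put each drawn plank into a box by wood. The largest draw with every box below 6 takes min(count, 5) from each wood; woods with fewer than 5 contribute all they have.
Σ min(cᵢ, 5) = 1 + 5 + 5 + 1 + 5 + 5 = 22.
Draw number 22 + 1 = 23 must push one box to 6.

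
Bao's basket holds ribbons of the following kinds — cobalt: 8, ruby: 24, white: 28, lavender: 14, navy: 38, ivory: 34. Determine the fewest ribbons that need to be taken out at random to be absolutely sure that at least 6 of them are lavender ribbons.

138

In the worst case for collecting lavender ribbons, every non-lavender ribbon comes out first.
There are 8 + 24 + 28 + 38 + 34 = 132 non-lavender ribbons altogether.
After those, each further ribbon must be lavender, so 132 + 6 = 138 draws guarantee 6 lavender ribbons.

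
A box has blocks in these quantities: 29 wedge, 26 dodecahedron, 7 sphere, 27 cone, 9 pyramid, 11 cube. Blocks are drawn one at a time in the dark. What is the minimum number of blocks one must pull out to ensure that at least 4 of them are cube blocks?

In the worst case for collecting cube blocks, every non-cube block comes out first.
There are 29 + 26 + 7 + 27 + 9 = 98 non-cube blocks altogether.
After those, each further block must be cube, so 98 + 4 = 102 draws guarantee 4 cube blocks.

102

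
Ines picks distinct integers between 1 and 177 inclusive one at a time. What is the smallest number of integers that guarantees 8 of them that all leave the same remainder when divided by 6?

43

The 6 residue classes mod 6 are the pigeonholes.
With 42 integers one could put 7 in each residue class and have no class reach 8.
The 43rd integer pushes some class to 8, so 6·7 + 1 = 43.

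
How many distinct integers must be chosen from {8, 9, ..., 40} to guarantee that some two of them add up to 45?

19

A set avoiding the sum 45 can contain at most one of each pair {x, 45−x}, plus the 3 elements whose complement lies outside the range.
The integers 23, …, 40 (18 of them) are such a set: any two sum to at least 23+24 = 47 > 45.
Any 19th integer completes one of the 15 pairs, so 19 choices force a sum of 45.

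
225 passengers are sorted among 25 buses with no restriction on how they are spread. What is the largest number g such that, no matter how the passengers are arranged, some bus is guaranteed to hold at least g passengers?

9

The 25 buses are the holes and the 225 passengers are the pigeons.
If every bus held at most 8 passengers, the total would be at most 25 × 8 = 200, which is less than 225.
So some bus holds at least ⌈225/25⌉ = 9 passengers.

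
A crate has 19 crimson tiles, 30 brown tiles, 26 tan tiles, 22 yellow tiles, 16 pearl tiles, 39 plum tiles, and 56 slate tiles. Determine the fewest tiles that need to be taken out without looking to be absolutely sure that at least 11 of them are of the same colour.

71

Pigeonhole: put each drawn tile into a box by colour. The largest draw with every box below 11 takes min(count, 10) from each colour.
Σ min(cᵢ, 10) = 10 + 10 + 10 + 10 + 10 + 10 + 10 = 70.
Draw number 70 + 1 = 71 must push one box to 11.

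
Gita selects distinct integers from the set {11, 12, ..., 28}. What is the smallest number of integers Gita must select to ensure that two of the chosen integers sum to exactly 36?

Two chosen integers sum to 36 exactly when both halves of some pair {x, 36−x} with 11 ≤ x ≤ 36−x ≤ 25 are chosen — 7 such pairs.
The remaining 4 elements (those with no distinct partner in range) can never complete a 36-sum, so the worst case takes all of them and one from each pair: 4 + 7 = 11.
The 12th integer has to be the second member of some pair, so 11 + 1 = 12.

12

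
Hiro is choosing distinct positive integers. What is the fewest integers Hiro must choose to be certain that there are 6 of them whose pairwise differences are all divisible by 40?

201

Integers whose pairwise differences are multiples of 40 are exactly those sharing a remainder mod 40. The 40 residue classes mod 40 are the pigeonholes.
With 200 integers one could put 5 in each residue class and have no class reach 6.
The 201st integer pushes some class to 6, so 40·5 + 1 = 201.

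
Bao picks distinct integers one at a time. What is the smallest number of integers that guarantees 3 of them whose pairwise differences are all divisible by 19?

39

Integers whose pairwise differences are multiples of 19 are exactly those sharing a remainder mod 19. The 19 residue classes mod 19 are the pigeonholes.
With 38 integers one could put 2 in each residue class and have no class reach 3.
The 39th integer pushes some class to 3, so 19·2 + 1 = 39.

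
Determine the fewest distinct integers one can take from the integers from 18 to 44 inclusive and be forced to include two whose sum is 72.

20

A set avoiding the sum 72 can contain at most one of each pair {x, 72−x}, plus the 11 elements whose complement lies outside the range or equal to its own complement.
The integers 18, …, 36 (19 of them) are such a set: any two sum to at least 18+19 = 37 and at most 35+36 = 71 < 72.
By pigeonhole, any 20th integer completes one of the 8 pairs, so 20 choices force a sum of 72.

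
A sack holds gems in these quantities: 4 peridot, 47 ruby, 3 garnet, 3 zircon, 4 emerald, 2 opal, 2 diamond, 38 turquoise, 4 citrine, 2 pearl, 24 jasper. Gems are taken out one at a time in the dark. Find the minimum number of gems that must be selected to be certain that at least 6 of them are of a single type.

An adversary could hand out at most 5 gems per type (8 types run out sooner): 4 + 5 + 3 + 3 + 4 + 2 + 2 + 5 + 4 + 2 + 5 = 39 gems and still no type has 6.
By the pigeonhole principle, one more gem lands in a type already at 5, so 40 draws are enough and 39 are not.

40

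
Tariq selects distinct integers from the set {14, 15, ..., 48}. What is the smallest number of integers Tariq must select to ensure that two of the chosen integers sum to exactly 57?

Group the elements by complementary pair {x, 57−x}: {14,43}, {15,42}, {16,41}, …, giving 15 two-element pairs and 5 integers whose partner 57−x falls outside [14,48].
By the pigeonhole principle, treating each of those 20 groups as a pigeonhole, one can pick one integer per group — 20 integers — with no two summing to 57.
The 21st integer lands in an occupied pair, forcing a sum of 57.

21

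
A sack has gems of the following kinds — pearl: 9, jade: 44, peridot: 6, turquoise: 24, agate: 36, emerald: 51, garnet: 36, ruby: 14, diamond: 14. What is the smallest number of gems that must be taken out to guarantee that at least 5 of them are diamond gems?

In the worst case for collecting diamond gems, every non-diamond gem comes out first.
There are 9 + 44 + 6 + 24 + 36 + 51 + 36 + 14 = 220 non-diamond gems altogether.
After those, each further gem must be diamond, so 220 + 5 = 225 draws guarantee 5 diamond gems.

225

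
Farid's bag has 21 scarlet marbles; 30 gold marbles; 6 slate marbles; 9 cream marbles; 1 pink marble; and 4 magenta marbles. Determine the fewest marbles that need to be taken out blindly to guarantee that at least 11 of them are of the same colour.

The 6 colours are the holes; the marbles drawn are the pigeons.
To avoid 11 of any one colour, the worst case takes at most 10 of each colour, or every marble of a colour that has fewer than 10.
That gives 10 + 10 + 6 + 9 + 1 + 4 = 40 marbles with no colour reaching 11.
The next marble forces some colour to 11, so 40 + 1 = 41.

41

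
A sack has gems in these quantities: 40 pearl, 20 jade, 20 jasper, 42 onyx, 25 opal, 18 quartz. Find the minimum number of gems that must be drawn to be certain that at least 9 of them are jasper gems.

In the worst case for collecting jasper gems, every non-jasper gem comes out first.
There are 40 + 20 + 42 + 25 + 18 = 145 non-jasper gems altogether.
After those, each further gem must be jasper, so 145 + 9 = 154 draws guarantee 9 jasper gems.

154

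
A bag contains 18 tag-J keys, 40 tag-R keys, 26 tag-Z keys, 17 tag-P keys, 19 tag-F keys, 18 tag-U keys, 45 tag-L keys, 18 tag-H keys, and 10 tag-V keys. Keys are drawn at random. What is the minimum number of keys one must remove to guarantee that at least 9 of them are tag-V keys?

In the worst case for collecting tag-V keys, every non-tag-V key comes out first.
There are 18 + 40 + 26 + 17 + 19 + 18 + 45 + 18 = 201 non-tag-V keys altogether.
After those, each further key must be tag-V, so 201 + 9 = 210 draws guarantee 9 tag-V keys.

210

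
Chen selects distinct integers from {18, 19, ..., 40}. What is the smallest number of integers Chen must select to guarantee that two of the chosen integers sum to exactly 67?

A set avoiding the sum 67 can contain at most one of each pair {x, 67−x}, plus the 9 elements whose complement lies outside the range.
The integers 18, …, 33 (16 of them) are such a set: any two sum to at least 18+19 = 37 and at most 32+33 = 65 < 67.
Any 17th integer completes one of the 7 pairs, so 17 choices force a sum of 67.

17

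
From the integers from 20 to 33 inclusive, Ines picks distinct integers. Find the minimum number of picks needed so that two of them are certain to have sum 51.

9

A set avoiding the sum 51 can contain at most one of each pair {x, 51−x}, plus the 2 elements whose complement lies outside the range.
The integers 26, …, 33 (8 of them) are such a set: any two sum to at least 26+27 = 53 > 51.
By the pigeonhole principle, any 9th integer completes one of the 6 pairs, so 9 choices force a sum of 51.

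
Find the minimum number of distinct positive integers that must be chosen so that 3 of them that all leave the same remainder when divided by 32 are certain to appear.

By the pigeonhole principle, the 32 residue classes mod 32 are the pigeonholes.
With 64 integers one could put 2 in each residue class and have no class reach 3.
The 65th integer pushes some class to 3, so 32·2 + 1 = 65.

65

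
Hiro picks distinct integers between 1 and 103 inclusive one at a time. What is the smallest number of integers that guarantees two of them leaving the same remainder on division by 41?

By pigeonhole, the 41 residue classes mod 41 are the pigeonholes.
With 41 integers one could put 1 in each residue class and have no class reach 2.
The 42nd integer pushes some class to 2, so 41·1 + 1 = 42.

42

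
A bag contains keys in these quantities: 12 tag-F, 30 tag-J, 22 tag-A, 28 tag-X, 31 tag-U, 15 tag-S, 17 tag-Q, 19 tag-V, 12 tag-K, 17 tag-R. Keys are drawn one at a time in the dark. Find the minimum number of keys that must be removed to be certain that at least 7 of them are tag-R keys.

In the worst case for collecting tag-R keys, every non-tag-R key comes out first.
There are 12 + 30 + 22 + 28 + 31 + 15 + 17 + 19 + 12 = 186 non-tag-R keys altogether.
After those, each further key must be tag-R, so 186 + 7 = 193 draws guarantee 7 tag-R keys.

193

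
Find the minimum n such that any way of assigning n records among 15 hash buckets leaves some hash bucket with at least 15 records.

211

With 210 records one could put exactly 14 in each of the 15 hash buckets, and no hash bucket would reach 15.
By pigeonhole, one more record must land in a hash bucket that already has 14, giving it 15.
So 15 × 14 + 1 = 211 records are required.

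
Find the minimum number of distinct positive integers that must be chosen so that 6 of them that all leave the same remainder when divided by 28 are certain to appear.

141

By pigeonhole, the 28 residue classes mod 28 are the pigeonholes.
With 140 integers one could put 5 in each residue class and have no class reach 6.
The 141st integer pushes some class to 6, so 28·5 + 1 = 141.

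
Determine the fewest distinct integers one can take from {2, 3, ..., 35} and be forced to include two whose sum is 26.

A set avoiding the sum 26 can contain at most one of each pair {x, 26−x}, plus the 12 elements whose complement lies outside the range or equal to its own complement.
The integers 13, …, 35 (23 of them) are such a set: any two sum to at least 13+14 = 27 > 26.
Any 24th integer completes one of the 11 pairs, so 24 choices force a sum of 26.

24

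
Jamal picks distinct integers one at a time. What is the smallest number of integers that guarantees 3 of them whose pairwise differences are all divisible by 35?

Integers whose pairwise differences are multiples of 35 are exactly those sharing a remainder mod 35. By pigeonhole, the 35 residue classes mod 35 are the pigeonholes.
With 70 integers one could put 2 in each residue class and have no class reach 3.
The 71st integer pushes some class to 3, so 35·2 + 1 = 71.

71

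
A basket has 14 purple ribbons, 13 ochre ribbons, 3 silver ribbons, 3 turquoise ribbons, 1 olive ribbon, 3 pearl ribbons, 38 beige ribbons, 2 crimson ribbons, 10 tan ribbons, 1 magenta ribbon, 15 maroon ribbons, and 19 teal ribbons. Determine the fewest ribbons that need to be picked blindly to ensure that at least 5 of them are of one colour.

Pigeonhole: put each drawn ribbon into a box by colour. The largest draw with every box below 5 takes min(count, 4) from each colour; colours with fewer than 4 contribute all they have.
Σ min(cᵢ, 4) = 4 + 4 + 3 + 3 + 1 + 3 + 4 + 2 + 4 + 1 + 4 + 4 = 37.
Draw number 37 + 1 = 38 must push one box to 5.

38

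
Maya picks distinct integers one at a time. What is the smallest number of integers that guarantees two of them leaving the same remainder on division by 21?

The 21 residue classes mod 21 are the pigeonholes.
With 21 integers one could put 1 in each residue class and have no class reach 2.
The 22nd integer pushes some class to 2, so 21·1 + 1 = 22.

22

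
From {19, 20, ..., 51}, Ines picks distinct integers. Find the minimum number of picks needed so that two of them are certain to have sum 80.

Two chosen integers sum to 80 exactly when both halves of some pair {x, 80−x} with 29 ≤ x ≤ 80−x ≤ 51 are chosen — 11 such pairs.
The remaining 11 elements (those with no distinct partner in range) can never complete a 80-sum, so the worst case takes all of them and one from each pair: 11 + 11 = 22.
By the pigeonhole principle, the 23rd integer has to be the second member of some pair, so 22 + 1 = 23.

23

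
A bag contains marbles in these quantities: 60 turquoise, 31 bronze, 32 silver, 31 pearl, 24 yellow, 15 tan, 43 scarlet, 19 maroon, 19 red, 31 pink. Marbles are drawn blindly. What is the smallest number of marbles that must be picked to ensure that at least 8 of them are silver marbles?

In the worst case for collecting silver marbles, every non-silver marble comes out first.
There are 60 + 31 + 31 + 24 + 15 + 43 + 19 + 19 + 31 = 273 non-silver marbles altogether.
After those, each further marble must be silver, so 273 + 8 = 281 draws guarantee 8 silver marbles.

281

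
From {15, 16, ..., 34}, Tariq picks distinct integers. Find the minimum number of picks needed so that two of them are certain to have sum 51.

Two chosen integers sum to 51 exactly when both halves of some pair {x, 51−x} with 17 ≤ x ≤ 51−x ≤ 34 are chosen — 9 such pairs.
The remaining 2 elements (those with no distinct partner in range) can never complete a 51-sum, so the worst case takes all of them and one from each pair: 2 + 9 = 11.
The 12th integer has to be the second member of some pair, so 11 + 1 = 12.

12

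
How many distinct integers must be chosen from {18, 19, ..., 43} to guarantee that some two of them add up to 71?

Two chosen integers sum to 71 exactly when both halves of some pair {x, 71−x} with 28 ≤ x ≤ 71−x ≤ 43 are chosen — 8 such pairs.
The remaining 10 elements (those with no distinct partner in range) can never complete a 71-sum, so the worst case takes all of them and one from each pair: 10 + 8 = 18.
By the pigeonhole principle, the 19th integer has to be the second member of some pair, so 18 + 1 = 19.

19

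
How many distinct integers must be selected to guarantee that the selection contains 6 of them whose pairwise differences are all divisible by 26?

Integers whose pairwise differences are multiples of 26 are exactly those sharing a remainder mod 26. The 26 residue classes mod 26 are the pigeonholes.
With 130 integers one could put 5 in each residue class and have no class reach 6.
The 131st integer pushes some class to 6, so 26·5 + 1 = 131.

131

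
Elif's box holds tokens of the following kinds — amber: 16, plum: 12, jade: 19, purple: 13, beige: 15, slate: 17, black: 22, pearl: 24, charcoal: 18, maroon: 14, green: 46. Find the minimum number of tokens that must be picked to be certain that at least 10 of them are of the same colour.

Put each drawn token into a box by colour. The largest draw with every box below 10 takes min(count, 9) from each colour.
Σ min(cᵢ, 9) = 9 + 9 + 9 + 9 + 9 + 9 + 9 + 9 + 9 + 9 + 9 = 99.
Draw number 99 + 1 = 100 must push one box to 10.

100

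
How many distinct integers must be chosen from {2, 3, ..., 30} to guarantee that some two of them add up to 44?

Two chosen integers sum to 44 exactly when both halves of some pair {x, 44−x} with 14 ≤ x ≤ 44−x ≤ 30 are chosen — 8 such pairs.
The remaining 13 elements (those with no distinct partner in range) can never complete a 44-sum, so the worst case takes all of them and one from each pair: 13 + 8 = 21.
By the pigeonhole principle, the 22nd integer has to be the second member of some pair, so 21 + 1 = 22.

22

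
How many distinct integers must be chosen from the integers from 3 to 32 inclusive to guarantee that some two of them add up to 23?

22

Group the elements by complementary pair {x, 23−x}: {3,20}, {4,19}, {5,18}, …, giving 9 two-element pairs and 12 integers whose partner 23−x falls outside [3,32].
By the pigeonhole principle, treating each of those 21 groups as a pigeonhole, one can pick one integer per group — 21 integers — with no two summing to 23.
The 22nd integer lands in an occupied pair, forcing a sum of 23.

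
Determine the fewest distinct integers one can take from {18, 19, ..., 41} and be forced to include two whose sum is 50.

18

A set avoiding the sum 50 can contain at most one of each pair {x, 50−x}, plus the 10 elements whose complement lies outside the range or equal to its own complement.
The integers 25, …, 41 (17 of them) are such a set: any two sum to at least 25+26 = 51 > 50.
Any 18th integer completes one of the 7 pairs, so 18 choices force a sum of 50.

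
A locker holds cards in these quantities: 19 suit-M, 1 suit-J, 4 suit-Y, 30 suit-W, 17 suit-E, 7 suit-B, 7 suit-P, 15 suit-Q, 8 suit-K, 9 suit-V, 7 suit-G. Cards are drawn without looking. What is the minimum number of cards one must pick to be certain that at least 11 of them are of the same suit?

An adversary could hand out at most 10 cards per suit (7 suits run out sooner): 10 + 1 + 4 + 10 + 10 + 7 + 7 + 10 + 8 + 9 + 7 = 83 cards and still no suit has 11.
By the pigeonhole principle, one more card lands in a suit already at 10, so 84 draws are enough and 83 are not.

84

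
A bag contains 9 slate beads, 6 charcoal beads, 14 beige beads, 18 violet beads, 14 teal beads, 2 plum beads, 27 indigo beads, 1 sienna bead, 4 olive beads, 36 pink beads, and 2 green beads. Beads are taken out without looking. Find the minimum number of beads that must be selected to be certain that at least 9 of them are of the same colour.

64

An adversary could hand out at most 8 beads per colour (5 colours run out sooner): 8 + 6 + 8 + 8 + 8 + 2 + 8 + 1 + 4 + 8 + 2 = 63 beads and still no colour has 9.
By pigeonhole, one more bead lands in a colour already at 8, so 64 draws are enough and 63 are not.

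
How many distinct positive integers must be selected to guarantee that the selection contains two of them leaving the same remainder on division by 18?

19

The 18 residue classes mod 18 are the pigeonholes.
With 18 integers one could put 1 in each residue class and have no class reach 2.
The 19th integer pushes some class to 2, so 18·1 + 1 = 19.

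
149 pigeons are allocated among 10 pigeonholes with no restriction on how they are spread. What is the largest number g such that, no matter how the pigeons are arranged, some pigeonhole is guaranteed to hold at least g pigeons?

The 10 pigeonholes are the holes and the 149 pigeons are the pigeons.
If every pigeonhole held at most 14 pigeons, the total would be at most 10 × 14 = 140, which is less than 149.
So some pigeonhole holds at least ⌈149/10⌉ = 15 pigeons.

15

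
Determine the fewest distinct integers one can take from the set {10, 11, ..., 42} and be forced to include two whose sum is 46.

21

Group the elements by complementary pair {x, 46−x}: {10,36}, {11,35}, {12,34}, …, giving 13 two-element pairs, the single value 23 (it cannot pair with itself since the integers are distinct), and 6 integers whose partner 46−x falls outside [10,42].
Treating each of those 20 groups as a pigeonhole, one can pick one integer per group — 20 integers — with no two summing to 46.
The 21st integer lands in an occupied pair, forcing a sum of 46.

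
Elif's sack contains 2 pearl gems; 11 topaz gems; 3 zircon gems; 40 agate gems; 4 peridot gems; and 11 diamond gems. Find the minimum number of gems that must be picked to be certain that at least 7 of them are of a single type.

28

The 6 types are the holes; the gems drawn are the pigeons.
To avoid 7 of any one type, the worst case takes at most 6 of each type, or every gem of a type that has fewer than 6.
That gives 2 + 6 + 3 + 6 + 4 + 6 = 27 gems with no type reaching 7.
The next gem forces some type to 7, so 27 + 1 = 28.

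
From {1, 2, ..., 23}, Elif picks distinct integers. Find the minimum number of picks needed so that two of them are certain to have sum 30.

Group the elements by complementary pair {x, 30−x}: {7,23}, {8,22}, {9,21}, …, giving 8 two-element pairs, the single value 15 (it cannot pair with itself since the integers are distinct), and 6 integers whose partner 30−x falls outside [1,23].
Treating each of those 15 groups as a pigeonhole, one can pick one integer per group — 15 integers — with no two summing to 30.
The 16th integer lands in an occupied pair, forcing a sum of 30.

16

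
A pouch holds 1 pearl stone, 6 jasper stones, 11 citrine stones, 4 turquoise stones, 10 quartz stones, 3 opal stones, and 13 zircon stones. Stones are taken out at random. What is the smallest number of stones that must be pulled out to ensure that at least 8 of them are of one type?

The 7 types are the holes; the stones drawn are the pigeons.
To avoid 8 of any one type, the worst case takes at most 7 of each type, or every stone of a type that has fewer than 7.
That gives 1 + 6 + 7 + 4 + 7 + 3 + 7 = 35 stones with no type reaching 8.
The next stone forces some type to 8, so 35 + 1 = 36.

36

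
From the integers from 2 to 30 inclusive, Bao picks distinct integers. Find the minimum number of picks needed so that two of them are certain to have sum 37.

18

A set avoiding the sum 37 can contain at most one of each pair {x, 37−x}, plus the 5 elements whose complement lies outside the range.
The integers 2, …, 18 (17 of them) are such a set: any two sum to at least 2+3 = 5 and at most 17+18 = 35 < 37.
Pigeonhole: any 18th integer completes one of the 12 pairs, so 18 choices force a sum of 37.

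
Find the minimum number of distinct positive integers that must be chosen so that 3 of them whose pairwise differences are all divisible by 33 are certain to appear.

Integers whose pairwise differences are multiples of 33 are exactly those sharing a remainder mod 33. The 33 residue classes mod 33 are the pigeonholes.
With 66 integers one could put 2 in each residue class and have no class reach 3.
The 67th integer pushes some class to 3, so 33·2 + 1 = 67.

67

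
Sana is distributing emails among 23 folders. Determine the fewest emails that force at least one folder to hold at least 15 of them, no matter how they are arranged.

With 322 emails one could put exactly 14 in each of the 23 folders, and no folder would reach 15.
One more email must land in a folder that already has 14, giving it 15.
So 23 × 14 + 1 = 323 emails are required.

323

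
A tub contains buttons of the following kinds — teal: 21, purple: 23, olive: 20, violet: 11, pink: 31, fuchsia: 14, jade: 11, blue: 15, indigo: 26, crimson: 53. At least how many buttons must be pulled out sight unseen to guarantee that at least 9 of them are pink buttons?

In the worst case for collecting pink buttons, every non-pink button comes out first.
There are 21 + 23 + 20 + 11 + 14 + 11 + 15 + 26 + 53 = 194 non-pink buttons altogether.
After those, each further button must be pink, so 194 + 9 = 203 draws guarantee 9 pink buttons.

203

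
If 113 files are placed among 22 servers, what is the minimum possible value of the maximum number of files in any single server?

6

Pigeonhole: the 22 servers are the holes and the 113 files are the pigeons.
If every server held at most 5 files, the total would be at most 22 × 5 = 110, which is less than 113.
So some server holds at least ⌈113/22⌉ = 6 files.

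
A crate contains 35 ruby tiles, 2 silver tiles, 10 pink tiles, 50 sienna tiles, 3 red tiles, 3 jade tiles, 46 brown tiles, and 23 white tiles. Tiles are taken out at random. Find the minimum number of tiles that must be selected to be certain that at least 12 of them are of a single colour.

Put each drawn tile into a box by colour. The largest draw with every box below 12 takes min(count, 11) from each colour; colours with fewer than 11 contribute all they have.
Σ min(cᵢ, 11) = 11 + 2 + 10 + 11 + 3 + 3 + 11 + 11 = 62.
Draw number 62 + 1 = 63 must push one box to 12.

63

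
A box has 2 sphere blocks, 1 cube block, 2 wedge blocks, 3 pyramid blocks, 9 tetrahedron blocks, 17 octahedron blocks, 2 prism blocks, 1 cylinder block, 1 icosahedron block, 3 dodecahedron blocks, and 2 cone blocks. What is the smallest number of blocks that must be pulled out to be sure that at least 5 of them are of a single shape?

Put each drawn block into a box by shape. The largest draw with every box below 5 takes min(count, 4) from each shape; shapes with fewer than 4 contribute all they have.
Σ min(cᵢ, 4) = 2 + 1 + 2 + 3 + 4 + 4 + 2 + 1 + 1 + 3 + 2 = 25.
Draw number 25 + 1 = 26 must push one box to 5.

26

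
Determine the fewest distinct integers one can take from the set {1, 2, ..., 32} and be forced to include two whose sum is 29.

19

Two chosen integers sum to 29 exactly when both halves of some pair {x, 29−x} with 1 ≤ x ≤ 29−x ≤ 28 are chosen — 14 such pairs.
The remaining 4 elements (those with no distinct partner in range) can never complete a 29-sum, so the worst case takes all of them and one from each pair: 4 + 14 = 18.
By pigeonhole, the 19th integer has to be the second member of some pair, so 18 + 1 = 19.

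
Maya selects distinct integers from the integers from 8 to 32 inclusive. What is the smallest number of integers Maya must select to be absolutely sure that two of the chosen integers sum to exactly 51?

19

Two chosen integers sum to 51 exactly when both halves of some pair {x, 51−x} with 19 ≤ x ≤ 51−x ≤ 32 are chosen — 7 such pairs.
The remaining 11 elements (those with no distinct partner in range) can never complete a 51-sum, so the worst case takes all of them and one from each pair: 11 + 7 = 18.
The 19th integer has to be the second member of some pair, so 18 + 1 = 19.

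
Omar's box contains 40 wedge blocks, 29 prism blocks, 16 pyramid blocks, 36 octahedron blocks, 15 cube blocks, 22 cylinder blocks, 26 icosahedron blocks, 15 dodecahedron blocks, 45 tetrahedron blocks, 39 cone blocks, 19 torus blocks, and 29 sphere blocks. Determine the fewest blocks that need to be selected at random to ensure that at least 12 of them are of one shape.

133

The 12 shapes are the holes; the blocks drawn are the pigeons.
To avoid 12 of any one shape, the worst case takes at most 11 of each shape.
That gives 11 + 11 + 11 + 11 + 11 + 11 + 11 + 11 + 11 + 11 + 11 + 11 = 132 blocks with no shape reaching 12.
The next block forces some shape to 12, so 132 + 1 = 133.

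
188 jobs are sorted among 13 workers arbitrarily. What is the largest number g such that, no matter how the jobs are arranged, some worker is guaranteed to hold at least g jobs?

The 13 workers are the holes and the 188 jobs are the pigeons.
If every worker held at most 14 jobs, the total would be at most 13 × 14 = 182, which is less than 188.
So some worker holds at least ⌈188/13⌉ = 15 jobs.

15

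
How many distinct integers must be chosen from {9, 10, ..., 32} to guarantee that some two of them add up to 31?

A set avoiding the sum 31 can contain at most one of each pair {x, 31−x}, plus the 10 elements whose complement lies outside the range.
The integers 16, …, 32 (17 of them) are such a set: any two sum to at least 16+17 = 33 > 31.
By pigeonhole, any 18th integer completes one of the 7 pairs, so 18 choices force a sum of 31.

18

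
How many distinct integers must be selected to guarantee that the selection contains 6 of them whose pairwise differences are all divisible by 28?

141

Integers whose pairwise differences are multiples of 28 are exactly those sharing a remainder mod 28. The 28 residue classes mod 28 are the pigeonholes.
With 140 integers one could put 5 in each residue class and have no class reach 6.
The 141st integer pushes some class to 6, so 28·5 + 1 = 141.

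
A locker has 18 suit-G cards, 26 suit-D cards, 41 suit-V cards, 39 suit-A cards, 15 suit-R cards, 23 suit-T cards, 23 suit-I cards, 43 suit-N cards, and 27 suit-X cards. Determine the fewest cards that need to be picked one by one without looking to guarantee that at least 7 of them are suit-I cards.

239

In the worst case for collecting suit-I cards, every non-suit-I card comes out first.
There are 18 + 26 + 41 + 39 + 15 + 23 + 43 + 27 = 232 non-suit-I cards altogether.
After those, each further card must be suit-I, so 232 + 7 = 239 draws guarantee 7 suit-I cards.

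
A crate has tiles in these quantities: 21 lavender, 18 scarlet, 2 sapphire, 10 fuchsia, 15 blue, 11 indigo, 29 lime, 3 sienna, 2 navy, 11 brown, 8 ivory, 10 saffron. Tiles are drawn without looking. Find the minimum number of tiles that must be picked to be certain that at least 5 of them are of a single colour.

44

An adversary could hand out at most 4 tiles per colour (sapphire, sienna, navy run out sooner): 4 + 4 + 2 + 4 + 4 + 4 + 4 + 3 + 2 + 4 + 4 + 4 = 43 tiles and still no colour has 5.
One more tile lands in a colour already at 4, so 44 draws are enough and 43 are not.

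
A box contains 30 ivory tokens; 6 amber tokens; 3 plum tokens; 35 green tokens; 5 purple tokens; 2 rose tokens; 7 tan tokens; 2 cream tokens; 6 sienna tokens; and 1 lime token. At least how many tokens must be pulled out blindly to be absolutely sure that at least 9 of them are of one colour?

Pigeonhole: the 10 colours are the holes; the tokens drawn are the pigeons.
To avoid 9 of any one colour, the worst case takes at most 8 of each colour, or every token of a colour that has fewer than 8.
That gives 8 + 6 + 3 + 8 + 5 + 2 + 7 + 2 + 6 + 1 = 48 tokens with no colour reaching 9.
The next token forces some colour to 9, so 48 + 1 = 49.

49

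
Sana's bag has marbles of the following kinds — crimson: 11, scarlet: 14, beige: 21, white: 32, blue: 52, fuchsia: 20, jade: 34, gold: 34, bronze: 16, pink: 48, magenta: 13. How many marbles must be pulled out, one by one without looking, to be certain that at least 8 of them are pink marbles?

255

In the worst case for collecting pink marbles, every non-pink marble comes out first.
There are 11 + 14 + 21 + 32 + 52 + 20 + 34 + 34 + 16 + 13 = 247 non-pink marbles altogether.
After those, each further marble must be pink, so 247 + 8 = 255 draws guarantee 8 pink marbles.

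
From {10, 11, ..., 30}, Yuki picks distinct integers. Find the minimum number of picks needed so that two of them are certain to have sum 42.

A set avoiding the sum 42 can contain at most one of each pair {x, 42−x}, plus the 3 elements whose complement lies outside the range or equal to its own complement.
The integers 10, …, 21 (12 of them) are such a set: any two sum to at least 10+11 = 21 and at most 20+21 = 41 < 42.
Pigeonhole: any 13th integer completes one of the 9 pairs, so 13 choices force a sum of 42.

13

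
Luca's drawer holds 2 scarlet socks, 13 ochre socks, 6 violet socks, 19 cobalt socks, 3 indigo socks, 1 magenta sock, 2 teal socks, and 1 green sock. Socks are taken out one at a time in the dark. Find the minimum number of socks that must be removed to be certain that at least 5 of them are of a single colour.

22

By pigeonhole, the 8 colours are the holes; the socks drawn are the pigeons.
To avoid 5 of any one colour, the worst case takes at most 4 of each colour, or every sock of a colour that has fewer than 4.
That gives 2 + 4 + 4 + 4 + 3 + 1 + 2 + 1 = 21 socks with no colour reaching 5.
The next sock forces some colour to 5, so 21 + 1 = 22.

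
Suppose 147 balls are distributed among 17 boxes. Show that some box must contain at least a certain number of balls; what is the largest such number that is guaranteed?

9

By pigeonhole, the 17 boxes are the holes and the 147 balls are the pigeons.
If every box held at most 8 balls, the total would be at most 17 × 8 = 136, which is less than 147.
So some box holds at least ⌈147/17⌉ = 9 balls.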